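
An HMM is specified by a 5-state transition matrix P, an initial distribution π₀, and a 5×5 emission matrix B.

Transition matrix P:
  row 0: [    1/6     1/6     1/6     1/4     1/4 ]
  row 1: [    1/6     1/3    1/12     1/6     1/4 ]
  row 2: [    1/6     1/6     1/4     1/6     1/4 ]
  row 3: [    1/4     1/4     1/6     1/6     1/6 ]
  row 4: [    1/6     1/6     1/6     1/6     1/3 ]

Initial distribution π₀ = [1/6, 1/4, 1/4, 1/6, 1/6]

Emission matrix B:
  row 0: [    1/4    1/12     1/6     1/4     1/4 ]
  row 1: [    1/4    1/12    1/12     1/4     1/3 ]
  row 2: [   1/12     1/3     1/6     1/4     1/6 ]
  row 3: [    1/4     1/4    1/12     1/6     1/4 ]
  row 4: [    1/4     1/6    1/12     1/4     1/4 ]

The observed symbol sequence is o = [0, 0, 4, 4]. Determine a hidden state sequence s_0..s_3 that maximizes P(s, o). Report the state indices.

path = [1, 1, 1, 1]

t=0: δ = [4.167e-02, 6.250e-02, 2.083e-02, 4.167e-02, 4.167e-02]  (obs o_0=0)
t=1: δ = [2.604e-03, 5.208e-03, 5.787e-04, 2.604e-03, 3.906e-03]  ψ = [1, 1, 0, 0, 1]  (obs o_1=0)
t=2: δ = [2.170e-04, 5.787e-04, 1.085e-04, 2.170e-04, 3.255e-04]  ψ = [1, 1, 4, 1, 1]  (obs o_2=4)
t=3: δ = [2.411e-05, 6.430e-05, 9.042e-06, 2.411e-05, 3.617e-05]  ψ = [1, 1, 4, 1, 1]  (obs o_3=4)
backtrack: best end state = 1; path = [1, 1, 1, 1]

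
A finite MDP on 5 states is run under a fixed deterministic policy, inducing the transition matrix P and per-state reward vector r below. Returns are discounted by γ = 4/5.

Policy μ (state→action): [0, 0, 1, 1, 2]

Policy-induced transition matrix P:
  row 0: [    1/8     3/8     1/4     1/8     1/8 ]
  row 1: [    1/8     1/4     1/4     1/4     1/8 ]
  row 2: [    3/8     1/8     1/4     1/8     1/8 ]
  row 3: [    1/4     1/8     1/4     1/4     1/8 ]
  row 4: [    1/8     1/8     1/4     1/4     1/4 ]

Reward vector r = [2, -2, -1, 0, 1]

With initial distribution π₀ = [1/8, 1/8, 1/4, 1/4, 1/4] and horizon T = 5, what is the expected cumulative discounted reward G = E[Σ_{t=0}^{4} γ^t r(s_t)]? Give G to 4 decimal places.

G = -0.1361

t=0: π = [0.1250, 0.1250, 0.2500, 0.2500, 0.2500], E[r] = 0.0000, γ^t·E[r] = 0.000000, running G = 0.000000
t=1: π = [0.2188, 0.1719, 0.2500, 0.2031, 0.1563], E[r] = 0.0000, γ^t·E[r] = 0.000000, running G = 0.000000
t=2: π = [0.2129, 0.2012, 0.2500, 0.1914, 0.1445], E[r] = -0.0820, γ^t·E[r] = -0.052500, running G = -0.052500
t=3: π = [0.2114, 0.2034, 0.2500, 0.1921, 0.1431], E[r] = -0.0908, γ^t·E[r] = -0.046500, running G = -0.099000
t=4: π = [0.2115, 0.2033, 0.2500, 0.1923, 0.1429], E[r] = -0.0906, γ^t·E[r] = -0.037125, running G = -0.136125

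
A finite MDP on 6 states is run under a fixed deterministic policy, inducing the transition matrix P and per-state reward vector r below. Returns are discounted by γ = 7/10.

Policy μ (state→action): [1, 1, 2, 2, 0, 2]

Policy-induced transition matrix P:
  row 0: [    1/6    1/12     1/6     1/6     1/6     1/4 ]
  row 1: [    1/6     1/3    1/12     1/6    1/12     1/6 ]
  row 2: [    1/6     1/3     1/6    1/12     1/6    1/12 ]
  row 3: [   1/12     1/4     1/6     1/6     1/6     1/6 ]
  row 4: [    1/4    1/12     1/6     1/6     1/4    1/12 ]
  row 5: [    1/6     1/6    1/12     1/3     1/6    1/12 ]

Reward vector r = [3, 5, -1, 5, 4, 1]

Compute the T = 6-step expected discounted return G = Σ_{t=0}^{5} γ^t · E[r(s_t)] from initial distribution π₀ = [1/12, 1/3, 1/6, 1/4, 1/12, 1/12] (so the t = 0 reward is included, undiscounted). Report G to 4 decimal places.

t=0: π = [0.0833, 0.3333, 0.1667, 0.2500, 0.0833, 0.0833], E[r] = 3.4167, γ^t·E[r] = 3.416667, running G = 3.416667
t=1: π = [0.1528, 0.2569, 0.1319, 0.1667, 0.1458, 0.1458], E[r] = 3.1736, γ^t·E[r] = 2.221528, running G = 5.638194
t=2: π = [0.1649, 0.2205, 0.1331, 0.1800, 0.1574, 0.1441], E[r] = 3.1377, γ^t·E[r] = 1.537488, running G = 7.175683
t=3: π = [0.1648, 0.2137, 0.1363, 0.1796, 0.1614, 0.1442], E[r] = 3.1145, γ^t·E[r] = 1.068286, running G = 8.243968
t=4: π = [0.1652, 0.2128, 0.1368, 0.1793, 0.1623, 0.1436], E[r] = 3.1121, γ^t·E[r] = 0.747205, running G = 8.991173
t=5: π = [0.1652, 0.2126, 0.1370, 0.1792, 0.1625, 0.1435], E[r] = 3.1111, γ^t·E[r] = 0.522880, running G = 9.514053

G = 9.5141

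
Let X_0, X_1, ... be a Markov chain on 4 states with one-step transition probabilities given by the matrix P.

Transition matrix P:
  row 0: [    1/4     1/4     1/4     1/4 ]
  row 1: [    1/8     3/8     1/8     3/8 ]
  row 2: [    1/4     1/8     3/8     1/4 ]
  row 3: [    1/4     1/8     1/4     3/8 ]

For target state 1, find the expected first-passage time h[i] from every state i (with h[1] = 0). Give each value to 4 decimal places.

First-step conditioning: h[1] = 0; for i ≠ 1, h[i] = 1 + Σ_k P[i][k]·h[k].
  h[0] = 1 + 1/4·h[0] + 1/4·h[2] + 1/4·h[3]
  h[2] = 1 + 1/4·h[0] + 3/8·h[2] + 1/4·h[3]
  h[3] = 1 + 1/4·h[0] + 1/4·h[2] + 3/8·h[3]
Solving the 3×3 linear system over states ≠ 1 gives exactly h = [28/5, 0, 32/5, 32/5] (h[1] = 0 is the target).

h = [5.6000, 0.0000, 6.4000, 6.4000]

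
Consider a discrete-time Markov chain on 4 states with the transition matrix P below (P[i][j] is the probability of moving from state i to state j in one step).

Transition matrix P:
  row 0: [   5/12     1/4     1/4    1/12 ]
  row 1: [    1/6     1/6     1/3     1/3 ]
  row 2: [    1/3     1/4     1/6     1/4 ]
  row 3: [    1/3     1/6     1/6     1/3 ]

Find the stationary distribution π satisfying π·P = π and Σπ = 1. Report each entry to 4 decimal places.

π = [0.3249, 0.2128, 0.2292, 0.2330]

Balance equations π_j = Σ_i π_i·P[i][j]:
  π_0 = 5/12·π_0 + 1/6·π_1 + 1/3·π_2 + 1/3·π_3
  π_1 = 1/4·π_0 + 1/6·π_1 + 1/4·π_2 + 1/6·π_3
  π_2 = 1/4·π_0 + 1/3·π_1 + 1/6·π_2 + 1/6·π_3
  normalize: π_0 + π_1 + π_2 + π_3 = 1
Solving the linear system gives exactly π = [129/397, 169/794, 91/397, 185/794].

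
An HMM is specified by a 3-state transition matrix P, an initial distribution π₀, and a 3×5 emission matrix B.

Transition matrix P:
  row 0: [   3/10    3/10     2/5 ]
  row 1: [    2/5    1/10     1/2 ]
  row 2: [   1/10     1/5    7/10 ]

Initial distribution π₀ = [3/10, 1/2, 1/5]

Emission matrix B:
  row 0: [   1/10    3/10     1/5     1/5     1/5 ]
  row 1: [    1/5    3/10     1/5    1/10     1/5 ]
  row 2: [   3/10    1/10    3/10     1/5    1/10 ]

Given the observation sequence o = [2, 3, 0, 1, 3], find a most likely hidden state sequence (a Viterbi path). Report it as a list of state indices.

t=0: δ = [6.000e-02, 1.000e-01, 6.000e-02]  (obs o_0=2)
t=1: δ = [8.000e-03, 1.800e-03, 1.000e-02]  ψ = [1, 0, 1]  (obs o_1=3)
t=2: δ = [2.400e-04, 4.800e-04, 2.100e-03]  ψ = [0, 0, 2]  (obs o_2=0)
t=3: δ = [6.300e-05, 1.260e-04, 1.470e-04]  ψ = [2, 2, 2]  (obs o_3=1)
t=4: δ = [1.008e-05, 2.940e-06, 2.058e-05]  ψ = [1, 2, 2]  (obs o_4=3)
backtrack: best end state = 2; path = [1, 2, 2, 2, 2]

path = [1, 2, 2, 2, 2]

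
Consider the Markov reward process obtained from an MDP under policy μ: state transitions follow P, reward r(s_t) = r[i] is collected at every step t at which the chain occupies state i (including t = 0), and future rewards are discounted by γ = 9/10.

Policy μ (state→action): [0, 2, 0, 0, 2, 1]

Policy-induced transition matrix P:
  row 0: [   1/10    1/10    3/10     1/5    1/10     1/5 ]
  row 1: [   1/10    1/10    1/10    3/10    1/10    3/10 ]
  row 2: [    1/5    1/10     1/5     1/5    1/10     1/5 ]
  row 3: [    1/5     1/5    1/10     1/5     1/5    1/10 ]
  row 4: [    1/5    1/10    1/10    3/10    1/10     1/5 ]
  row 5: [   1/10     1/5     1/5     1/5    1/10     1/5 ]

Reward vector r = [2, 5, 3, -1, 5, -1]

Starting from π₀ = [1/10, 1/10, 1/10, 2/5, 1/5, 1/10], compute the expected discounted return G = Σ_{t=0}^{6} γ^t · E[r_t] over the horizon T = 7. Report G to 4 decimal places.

t=0: π = [0.1000, 0.1000, 0.1000, 0.4000, 0.2000, 0.1000], E[r] = 1.5000, γ^t·E[r] = 1.500000, running G = 1.500000
t=1: π = [0.1700, 0.1500, 0.1400, 0.2300, 0.1400, 0.1700], E[r] = 1.8100, γ^t·E[r] = 1.629000, running G = 3.129000
t=2: π = [0.1510, 0.1400, 0.1650, 0.2290, 0.1230, 0.1920], E[r] = 1.6910, γ^t·E[r] = 1.369710, running G = 4.498710
t=3: π = [0.1517, 0.1421, 0.1659, 0.2263, 0.1229, 0.1911], E[r] = 1.7087, γ^t·E[r] = 1.245642, running G = 5.744352
t=4: π = [0.1515, 0.1417, 0.1660, 0.2265, 0.1226, 0.1916], E[r] = 1.7049, γ^t·E[r] = 1.118591, running G = 6.862944
t=5: π = [0.1515, 0.1418, 0.1661, 0.2264, 0.1227, 0.1915], E[r] = 1.7056, γ^t·E[r] = 1.007113, running G = 7.870057
t=6: π = [0.1515, 0.1418, 0.1661, 0.2264, 0.1226, 0.1915], E[r] = 1.7054, γ^t·E[r] = 0.906337, running G = 8.776394

G = 8.7764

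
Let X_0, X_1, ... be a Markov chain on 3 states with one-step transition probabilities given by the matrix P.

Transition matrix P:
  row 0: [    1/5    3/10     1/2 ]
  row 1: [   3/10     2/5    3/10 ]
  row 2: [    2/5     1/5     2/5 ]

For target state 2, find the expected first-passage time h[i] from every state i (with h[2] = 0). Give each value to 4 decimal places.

h = [2.3077, 2.8205, 0.0000]

First-step conditioning: h[2] = 0; for i ≠ 2, h[i] = 1 + Σ_k P[i][k]·h[k].
  h[0] = 1 + 1/5·h[0] + 3/10·h[1]
  h[1] = 1 + 3/10·h[0] + 2/5·h[1]
Solving the 2×2 linear system over states ≠ 2 gives exactly h = [30/13, 110/39, 0] (h[2] = 0 is the target).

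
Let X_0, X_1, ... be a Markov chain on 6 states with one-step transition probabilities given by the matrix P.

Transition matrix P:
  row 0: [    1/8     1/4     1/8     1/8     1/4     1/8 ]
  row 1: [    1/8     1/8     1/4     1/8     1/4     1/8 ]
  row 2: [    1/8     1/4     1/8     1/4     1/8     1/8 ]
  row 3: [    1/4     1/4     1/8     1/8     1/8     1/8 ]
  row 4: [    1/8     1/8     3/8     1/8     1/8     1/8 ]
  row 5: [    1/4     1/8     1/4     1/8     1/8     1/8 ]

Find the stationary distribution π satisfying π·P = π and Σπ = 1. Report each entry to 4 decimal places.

Balance equations π_j = Σ_i π_i·P[i][j]:
  π_0 = 1/8·π_0 + 1/8·π_1 + 1/8·π_2 + 1/4·π_3 + 1/8·π_4 + 1/4·π_5
  π_1 = 1/4·π_0 + 1/8·π_1 + 1/4·π_2 + 1/4·π_3 + 1/8·π_4 + 1/8·π_5
  π_2 = 1/8·π_0 + 1/4·π_1 + 1/8·π_2 + 1/8·π_3 + 3/8·π_4 + 1/4·π_5
  π_3 = 1/8·π_0 + 1/8·π_1 + 1/4·π_2 + 1/8·π_3 + 1/8·π_4 + 1/8·π_5
  π_4 = 1/4·π_0 + 1/4·π_1 + 1/8·π_2 + 1/8·π_3 + 1/8·π_4 + 1/8·π_5
  normalize: π_0 + π_1 + π_2 + π_3 + π_4 + π_5 = 1
Solving the linear system gives exactly π = [6809/42696, 8095/42696, 1102/5337, 6439/42696, 100/593, 1/8].

π = [0.1595, 0.1896, 0.2065, 0.1508, 0.1686, 0.1250]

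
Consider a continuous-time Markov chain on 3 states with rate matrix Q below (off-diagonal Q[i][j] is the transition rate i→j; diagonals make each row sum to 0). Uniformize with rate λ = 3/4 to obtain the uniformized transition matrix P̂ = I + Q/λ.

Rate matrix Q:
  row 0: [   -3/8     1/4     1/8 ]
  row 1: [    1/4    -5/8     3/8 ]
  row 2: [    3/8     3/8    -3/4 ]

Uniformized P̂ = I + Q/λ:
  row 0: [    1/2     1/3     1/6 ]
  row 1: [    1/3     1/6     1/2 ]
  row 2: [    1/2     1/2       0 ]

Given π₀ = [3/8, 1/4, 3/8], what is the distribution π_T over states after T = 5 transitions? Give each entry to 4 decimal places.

π = [0.4472, 0.3200, 0.2328]

t=0: π = [0.3750, 0.2500, 0.3750]
t=1: π = [0.4583, 0.3542, 0.1875]
t=2: π = [0.4410, 0.3056, 0.2535]
t=3: π = [0.4491, 0.3247, 0.2263]
t=4: π = [0.4459, 0.3169, 0.2372]
t=5: π = [0.4472, 0.3200, 0.2328]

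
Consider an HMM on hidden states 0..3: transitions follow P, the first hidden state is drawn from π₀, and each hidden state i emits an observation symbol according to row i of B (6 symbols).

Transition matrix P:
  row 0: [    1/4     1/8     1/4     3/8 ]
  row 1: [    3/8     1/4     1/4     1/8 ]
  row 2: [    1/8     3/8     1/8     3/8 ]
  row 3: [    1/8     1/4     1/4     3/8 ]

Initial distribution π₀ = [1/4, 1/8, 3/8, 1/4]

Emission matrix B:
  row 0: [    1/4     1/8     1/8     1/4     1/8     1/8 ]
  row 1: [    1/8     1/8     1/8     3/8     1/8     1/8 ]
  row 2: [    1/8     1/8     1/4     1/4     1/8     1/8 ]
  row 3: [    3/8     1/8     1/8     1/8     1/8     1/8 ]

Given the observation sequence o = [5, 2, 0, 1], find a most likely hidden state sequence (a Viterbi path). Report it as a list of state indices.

t=0: δ = [3.125e-02, 1.562e-02, 4.688e-02, 3.125e-02]  (obs o_0=5)
t=1: δ = [9.766e-04, 2.197e-03, 1.953e-03, 2.197e-03]  ψ = [0, 2, 0, 2]  (obs o_1=2)
t=2: δ = [2.060e-04, 9.155e-05, 6.866e-05, 3.090e-04]  ψ = [1, 2, 1, 3]  (obs o_2=0)
t=3: δ = [6.437e-06, 9.656e-06, 9.656e-06, 1.448e-05]  ψ = [0, 3, 3, 3]  (obs o_3=1)
backtrack: best end state = 3; path = [2, 3, 3, 3]

path = [2, 3, 3, 3]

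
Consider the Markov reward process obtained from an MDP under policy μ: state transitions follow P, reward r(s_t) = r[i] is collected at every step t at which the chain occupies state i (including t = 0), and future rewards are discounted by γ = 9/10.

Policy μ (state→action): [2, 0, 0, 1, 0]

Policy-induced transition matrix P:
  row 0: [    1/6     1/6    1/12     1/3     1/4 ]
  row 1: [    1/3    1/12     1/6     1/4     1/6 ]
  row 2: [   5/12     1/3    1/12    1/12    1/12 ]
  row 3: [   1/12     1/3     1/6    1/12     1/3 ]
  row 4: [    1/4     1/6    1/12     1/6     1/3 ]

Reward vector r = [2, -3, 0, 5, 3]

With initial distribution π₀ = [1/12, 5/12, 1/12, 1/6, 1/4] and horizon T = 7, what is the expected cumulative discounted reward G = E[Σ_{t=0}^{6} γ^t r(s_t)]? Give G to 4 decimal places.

G = 7.3057

t=0: π = [0.0833, 0.4167, 0.0833, 0.1667, 0.2500], E[r] = 0.5000, γ^t·E[r] = 0.500000, running G = 0.500000
t=1: π = [0.2639, 0.1736, 0.1319, 0.1944, 0.2361], E[r] = 1.6875, γ^t·E[r] = 1.518750, running G = 2.018750
t=2: π = [0.2321, 0.2066, 0.1140, 0.1979, 0.2494], E[r] = 1.5822, γ^t·E[r] = 1.281563, running G = 3.300313
t=3: π = [0.2339, 0.2014, 0.1170, 0.1966, 0.2511], E[r] = 1.5995, γ^t·E[r] = 1.166027, running G = 4.466340
t=4: π = [0.2340, 0.2021, 0.1165, 0.1963, 0.2510], E[r] = 1.5962, γ^t·E[r] = 1.047247, running G = 5.513587
t=5: π = [0.2340, 0.2020, 0.1165, 0.1965, 0.2510], E[r] = 1.5975, γ^t·E[r] = 0.943322, running G = 6.456908
t=6: π = [0.2340, 0.2020, 0.1165, 0.1964, 0.2510], E[r] = 1.5972, γ^t·E[r] = 0.848828, running G = 7.305736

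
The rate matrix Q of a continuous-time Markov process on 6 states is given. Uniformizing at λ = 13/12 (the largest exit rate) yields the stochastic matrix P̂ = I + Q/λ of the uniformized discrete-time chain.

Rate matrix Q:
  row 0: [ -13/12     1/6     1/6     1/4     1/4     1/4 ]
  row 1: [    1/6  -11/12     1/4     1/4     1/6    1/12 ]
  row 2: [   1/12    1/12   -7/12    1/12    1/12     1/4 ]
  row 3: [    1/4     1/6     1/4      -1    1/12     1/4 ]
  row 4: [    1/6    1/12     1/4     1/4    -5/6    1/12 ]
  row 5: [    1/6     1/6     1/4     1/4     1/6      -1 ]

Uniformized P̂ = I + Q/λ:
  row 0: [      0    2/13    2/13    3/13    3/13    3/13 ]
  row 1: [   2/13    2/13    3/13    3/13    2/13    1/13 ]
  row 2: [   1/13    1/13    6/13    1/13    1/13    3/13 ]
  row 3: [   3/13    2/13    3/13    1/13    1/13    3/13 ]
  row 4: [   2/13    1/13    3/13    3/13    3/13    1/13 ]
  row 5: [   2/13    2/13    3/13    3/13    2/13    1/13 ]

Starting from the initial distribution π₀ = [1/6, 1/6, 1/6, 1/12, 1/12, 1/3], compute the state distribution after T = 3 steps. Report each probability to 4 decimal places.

t=0: π = [0.1667, 0.1667, 0.1667, 0.0833, 0.0833, 0.3333]
t=1: π = [0.1218, 0.1346, 0.2564, 0.1923, 0.1538, 0.1410]
t=2: π = [0.1302, 0.1223, 0.2806, 0.1617, 0.1405, 0.1647]
t=3: π = [0.1247, 0.1215, 0.2855, 0.1627, 0.1406, 0.1650]

π = [0.1247, 0.1215, 0.2855, 0.1627, 0.1406, 0.1650]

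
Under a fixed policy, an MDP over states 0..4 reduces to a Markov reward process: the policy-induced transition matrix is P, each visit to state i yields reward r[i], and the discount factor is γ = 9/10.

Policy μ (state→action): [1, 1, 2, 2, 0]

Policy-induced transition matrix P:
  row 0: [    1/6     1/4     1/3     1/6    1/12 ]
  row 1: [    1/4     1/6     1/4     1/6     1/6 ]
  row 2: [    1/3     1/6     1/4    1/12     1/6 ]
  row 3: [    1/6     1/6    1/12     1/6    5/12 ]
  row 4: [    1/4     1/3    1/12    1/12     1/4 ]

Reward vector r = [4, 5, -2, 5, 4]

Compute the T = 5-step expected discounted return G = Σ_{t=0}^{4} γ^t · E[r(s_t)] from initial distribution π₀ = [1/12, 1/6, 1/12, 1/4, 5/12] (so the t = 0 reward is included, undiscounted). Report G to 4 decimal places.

t=0: π = [0.0833, 0.1667, 0.0833, 0.2500, 0.4167], E[r] = 3.9167, γ^t·E[r] = 3.916667, running G = 3.916667
t=1: π = [0.2292, 0.2431, 0.1458, 0.1250, 0.2569], E[r] = 3.4931, γ^t·E[r] = 3.143750, running G = 7.060417
t=2: π = [0.2326, 0.2286, 0.2054, 0.1331, 0.2002], E[r] = 3.1291, γ^t·E[r] = 2.534531, running G = 9.594948
t=3: π = [0.2366, 0.2194, 0.2138, 0.1329, 0.1972], E[r] = 3.0693, γ^t·E[r] = 2.237520, running G = 11.832467
t=4: π = [0.2370, 0.2193, 0.2147, 0.1324, 0.1966], E[r] = 3.0635, γ^t·E[r] = 2.009931, running G = 13.842399

G = 13.8424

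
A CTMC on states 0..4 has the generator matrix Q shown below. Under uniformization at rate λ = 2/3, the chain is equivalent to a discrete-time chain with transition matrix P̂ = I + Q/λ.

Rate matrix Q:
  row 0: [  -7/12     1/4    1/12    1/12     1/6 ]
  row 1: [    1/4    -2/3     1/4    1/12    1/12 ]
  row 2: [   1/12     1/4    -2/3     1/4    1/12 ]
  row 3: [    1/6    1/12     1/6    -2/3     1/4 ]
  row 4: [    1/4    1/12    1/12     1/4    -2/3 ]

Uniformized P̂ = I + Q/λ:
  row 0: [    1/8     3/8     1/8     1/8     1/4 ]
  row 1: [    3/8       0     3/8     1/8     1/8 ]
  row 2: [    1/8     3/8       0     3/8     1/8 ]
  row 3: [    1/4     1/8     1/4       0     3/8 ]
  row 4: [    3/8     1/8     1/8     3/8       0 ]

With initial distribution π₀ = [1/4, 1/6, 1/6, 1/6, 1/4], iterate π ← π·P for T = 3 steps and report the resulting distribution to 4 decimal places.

π = [0.2454, 0.2064, 0.1758, 0.1947, 0.1777]

t=0: π = [0.2500, 0.1667, 0.1667, 0.1667, 0.2500]
t=1: π = [0.2500, 0.2083, 0.1667, 0.2083, 0.1667]
t=2: π = [0.2448, 0.2031, 0.1823, 0.1823, 0.1875]
t=3: π = [0.2454, 0.2064, 0.1758, 0.1947, 0.1777]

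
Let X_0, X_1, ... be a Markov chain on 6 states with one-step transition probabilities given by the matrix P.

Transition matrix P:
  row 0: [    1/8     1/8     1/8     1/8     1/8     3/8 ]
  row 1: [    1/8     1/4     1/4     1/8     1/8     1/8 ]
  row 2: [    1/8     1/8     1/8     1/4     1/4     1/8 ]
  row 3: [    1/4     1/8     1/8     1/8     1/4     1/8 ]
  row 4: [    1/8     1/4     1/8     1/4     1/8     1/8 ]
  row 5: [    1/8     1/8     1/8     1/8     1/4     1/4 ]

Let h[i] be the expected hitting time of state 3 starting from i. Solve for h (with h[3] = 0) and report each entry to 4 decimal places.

First-step conditioning: h[3] = 0; for i ≠ 3, h[i] = 1 + Σ_k P[i][k]·h[k].
  h[0] = 1 + 1/8·h[0] + 1/8·h[1] + 1/8·h[2] + 1/8·h[4] + 3/8·h[5]
  h[1] = 1 + 1/8·h[0] + 1/4·h[1] + 1/4·h[2] + 1/8·h[4] + 1/8·h[5]
  h[2] = 1 + 1/8·h[0] + 1/8·h[1] + 1/8·h[2] + 1/4·h[4] + 1/8·h[5]
  h[4] = 1 + 1/8·h[0] + 1/4·h[1] + 1/8·h[2] + 1/8·h[4] + 1/8·h[5]
  h[5] = 1 + 1/8·h[0] + 1/8·h[1] + 1/8·h[2] + 1/4·h[4] + 1/4·h[5]
Solving the 5×5 linear system over states ≠ 3 gives exactly h = [33224/5471, 32704/5471, 28672/5471, 0, 29120/5471, 32768/5471] (h[3] = 0 is the target).

h = [6.0727, 5.9777, 5.2407, 0.0000, 5.3226, 5.9894]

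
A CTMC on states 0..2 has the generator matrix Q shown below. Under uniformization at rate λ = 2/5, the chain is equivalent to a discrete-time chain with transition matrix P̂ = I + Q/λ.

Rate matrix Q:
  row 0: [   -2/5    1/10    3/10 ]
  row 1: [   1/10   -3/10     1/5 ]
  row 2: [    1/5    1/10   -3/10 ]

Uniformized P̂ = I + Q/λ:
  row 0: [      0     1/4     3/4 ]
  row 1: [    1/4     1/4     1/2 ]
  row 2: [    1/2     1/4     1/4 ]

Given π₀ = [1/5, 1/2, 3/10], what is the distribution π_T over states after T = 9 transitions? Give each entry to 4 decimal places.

t=0: π = [0.2000, 0.5000, 0.3000]
t=1: π = [0.2750, 0.2500, 0.4750]
t=2: π = [0.3000, 0.2500, 0.4500]
t=3: π = [0.2875, 0.2500, 0.4625]
t=4: π = [0.2938, 0.2500, 0.4563]
t=5: π = [0.2906, 0.2500, 0.4594]
t=6: π = [0.2922, 0.2500, 0.4578]
t=7: π = [0.2914, 0.2500, 0.4586]
t=8: π = [0.2918, 0.2500, 0.4582]
t=9: π = [0.2916, 0.2500, 0.4584]

π = [0.2916, 0.2500, 0.4584]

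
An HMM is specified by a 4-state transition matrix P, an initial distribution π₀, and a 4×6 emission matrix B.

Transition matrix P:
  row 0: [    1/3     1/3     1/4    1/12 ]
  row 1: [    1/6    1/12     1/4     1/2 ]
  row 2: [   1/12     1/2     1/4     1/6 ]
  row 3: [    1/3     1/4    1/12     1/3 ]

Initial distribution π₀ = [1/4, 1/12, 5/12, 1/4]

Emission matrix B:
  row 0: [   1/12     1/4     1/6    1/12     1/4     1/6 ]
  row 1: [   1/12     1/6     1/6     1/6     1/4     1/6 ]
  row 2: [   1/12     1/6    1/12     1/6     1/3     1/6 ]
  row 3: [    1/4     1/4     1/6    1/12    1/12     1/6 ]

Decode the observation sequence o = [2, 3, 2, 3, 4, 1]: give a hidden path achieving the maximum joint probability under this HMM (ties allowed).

path = [0, 2, 1, 2, 1, 3]

t=0: δ = [4.167e-02, 1.389e-02, 3.472e-02, 4.167e-02]  (obs o_0=2)
t=1: δ = [1.157e-03, 2.894e-03, 1.736e-03, 1.157e-03]  ψ = [0, 2, 0, 3]  (obs o_1=3)
t=2: δ = [8.038e-05, 1.447e-04, 6.028e-05, 2.411e-04]  ψ = [1, 2, 1, 1]  (obs o_2=2)
t=3: δ = [6.698e-06, 1.005e-05, 6.028e-06, 6.698e-06]  ψ = [3, 3, 1, 3]  (obs o_3=3)
t=4: δ = [5.582e-07, 7.535e-07, 8.372e-07, 4.186e-07]  ψ = [0, 2, 1, 1]  (obs o_4=4)
t=5: δ = [4.651e-08, 6.977e-08, 3.489e-08, 9.419e-08]  ψ = [0, 2, 2, 1]  (obs o_5=1)
backtrack: best end state = 3; path = [0, 2, 1, 2, 1, 3]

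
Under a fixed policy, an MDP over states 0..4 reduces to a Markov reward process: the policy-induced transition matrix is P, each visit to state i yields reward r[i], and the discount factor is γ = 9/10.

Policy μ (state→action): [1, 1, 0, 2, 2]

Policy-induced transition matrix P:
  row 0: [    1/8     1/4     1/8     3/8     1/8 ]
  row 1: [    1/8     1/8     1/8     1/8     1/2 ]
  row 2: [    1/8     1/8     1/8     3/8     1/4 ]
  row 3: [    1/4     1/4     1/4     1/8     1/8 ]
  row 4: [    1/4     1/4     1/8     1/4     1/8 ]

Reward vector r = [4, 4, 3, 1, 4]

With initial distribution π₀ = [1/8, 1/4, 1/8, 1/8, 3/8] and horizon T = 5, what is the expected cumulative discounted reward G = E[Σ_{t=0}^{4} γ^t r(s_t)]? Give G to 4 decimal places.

t=0: π = [0.1250, 0.2500, 0.1250, 0.1250, 0.3750], E[r] = 3.5000, γ^t·E[r] = 3.500000, running G = 3.500000
t=1: π = [0.1875, 0.2031, 0.1406, 0.2344, 0.2344], E[r] = 3.1563, γ^t·E[r] = 2.840625, running G = 6.340625
t=2: π = [0.1836, 0.2070, 0.1543, 0.2363, 0.2188], E[r] = 3.1367, γ^t·E[r] = 2.540742, running G = 8.881367
t=3: π = [0.1819, 0.2048, 0.1545, 0.2368, 0.2219], E[r] = 3.1350, γ^t·E[r] = 2.285422, running G = 11.166789
t=4: π = [0.1823, 0.2051, 0.1546, 0.2368, 0.2211], E[r] = 3.1349, γ^t·E[r] = 2.056780, running G = 13.223569

G = 13.2236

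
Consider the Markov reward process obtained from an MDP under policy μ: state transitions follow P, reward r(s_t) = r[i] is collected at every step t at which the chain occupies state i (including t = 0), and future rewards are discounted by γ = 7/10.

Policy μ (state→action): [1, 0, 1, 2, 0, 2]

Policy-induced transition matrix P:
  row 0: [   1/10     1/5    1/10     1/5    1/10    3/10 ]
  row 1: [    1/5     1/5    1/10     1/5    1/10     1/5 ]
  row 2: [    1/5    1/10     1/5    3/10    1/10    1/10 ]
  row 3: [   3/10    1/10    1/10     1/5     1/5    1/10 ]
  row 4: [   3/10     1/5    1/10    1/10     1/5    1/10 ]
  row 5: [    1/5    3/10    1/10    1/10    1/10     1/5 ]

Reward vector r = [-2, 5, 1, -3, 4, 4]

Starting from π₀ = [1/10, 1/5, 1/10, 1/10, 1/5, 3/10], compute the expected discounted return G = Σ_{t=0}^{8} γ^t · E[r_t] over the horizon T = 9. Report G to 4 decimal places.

t=0: π = [0.1000, 0.2000, 0.1000, 0.1000, 0.2000, 0.3000], E[r] = 2.6000, γ^t·E[r] = 2.600000, running G = 2.600000
t=1: π = [0.2200, 0.2100, 0.1100, 0.1600, 0.1300, 0.1700], E[r] = 1.4400, γ^t·E[r] = 1.008000, running G = 3.608000
t=2: π = [0.2070, 0.1900, 0.1110, 0.1810, 0.1290, 0.1820], E[r] = 1.3480, γ^t·E[r] = 0.660520, running G = 4.268520
t=3: π = [0.2103, 0.1890, 0.1111, 0.1800, 0.1310, 0.1786], E[r] = 1.3339, γ^t·E[r] = 0.457528, running G = 4.726048
t=4: π = [0.2101, 0.1888, 0.1111, 0.1802, 0.1311, 0.1788], E[r] = 1.3340, γ^t·E[r] = 0.320281, running G = 5.046329
t=5: π = [0.2101, 0.1888, 0.1111, 0.1801, 0.1311, 0.1788], E[r] = 1.3339, γ^t·E[r] = 0.224186, running G = 5.270515
t=6: π = [0.2101, 0.1888, 0.1111, 0.1801, 0.1311, 0.1788], E[r] = 1.3339, γ^t·E[r] = 0.156931, running G = 5.427446
t=7: π = [0.2101, 0.1888, 0.1111, 0.1801, 0.1311, 0.1788], E[r] = 1.3339, γ^t·E[r] = 0.109852, running G = 5.537298
t=8: π = [0.2101, 0.1888, 0.1111, 0.1801, 0.1311, 0.1788], E[r] = 1.3339, γ^t·E[r] = 0.076896, running G = 5.614194

G = 5.6142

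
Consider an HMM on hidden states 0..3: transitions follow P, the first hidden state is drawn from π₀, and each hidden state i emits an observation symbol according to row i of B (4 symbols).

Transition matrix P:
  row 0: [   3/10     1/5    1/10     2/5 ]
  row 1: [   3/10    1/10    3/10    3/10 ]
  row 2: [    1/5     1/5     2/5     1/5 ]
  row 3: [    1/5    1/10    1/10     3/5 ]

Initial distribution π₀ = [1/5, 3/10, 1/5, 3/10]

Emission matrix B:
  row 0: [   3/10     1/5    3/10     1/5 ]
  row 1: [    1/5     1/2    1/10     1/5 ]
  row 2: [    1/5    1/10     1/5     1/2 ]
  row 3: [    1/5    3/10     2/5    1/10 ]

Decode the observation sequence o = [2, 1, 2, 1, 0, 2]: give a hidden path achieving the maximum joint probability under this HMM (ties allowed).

path = [3, 3, 3, 3, 3, 3]

t=0: δ = [6.000e-02, 3.000e-02, 4.000e-02, 1.200e-01]  (obs o_0=2)
t=1: δ = [4.800e-03, 6.000e-03, 1.600e-03, 2.160e-02]  ψ = [3, 0, 2, 3]  (obs o_1=1)
t=2: δ = [1.296e-03, 2.160e-04, 4.320e-04, 5.184e-03]  ψ = [3, 3, 3, 3]  (obs o_2=2)
t=3: δ = [2.074e-04, 2.592e-04, 5.184e-05, 9.331e-04]  ψ = [3, 3, 3, 3]  (obs o_3=1)
t=4: δ = [5.599e-05, 1.866e-05, 1.866e-05, 1.120e-04]  ψ = [3, 3, 3, 3]  (obs o_4=0)
t=5: δ = [6.718e-06, 1.120e-06, 2.239e-06, 2.687e-05]  ψ = [3, 0, 3, 3]  (obs o_5=2)
backtrack: best end state = 3; path = [3, 3, 3, 3, 3, 3]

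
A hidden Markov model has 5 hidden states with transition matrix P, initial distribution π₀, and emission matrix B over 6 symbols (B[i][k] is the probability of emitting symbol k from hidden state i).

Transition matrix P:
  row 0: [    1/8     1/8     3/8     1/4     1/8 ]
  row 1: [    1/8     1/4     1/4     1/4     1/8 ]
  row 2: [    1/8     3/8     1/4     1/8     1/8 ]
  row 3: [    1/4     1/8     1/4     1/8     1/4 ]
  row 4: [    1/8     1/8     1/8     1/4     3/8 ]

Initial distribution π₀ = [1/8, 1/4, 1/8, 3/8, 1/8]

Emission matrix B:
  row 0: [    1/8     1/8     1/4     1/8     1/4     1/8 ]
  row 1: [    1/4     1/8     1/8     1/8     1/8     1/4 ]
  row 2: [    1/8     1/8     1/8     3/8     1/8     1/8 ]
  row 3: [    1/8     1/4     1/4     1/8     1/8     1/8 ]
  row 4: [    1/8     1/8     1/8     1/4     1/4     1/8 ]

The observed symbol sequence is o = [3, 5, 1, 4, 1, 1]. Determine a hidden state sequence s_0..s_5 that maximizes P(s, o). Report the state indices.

path = [2, 1, 3, 4, 4, 3]

t=0: δ = [1.562e-02, 3.125e-02, 4.688e-02, 4.688e-02, 3.125e-02]  (obs o_0=3)
t=1: δ = [1.465e-03, 4.395e-03, 1.465e-03, 9.766e-04, 1.465e-03]  ψ = [3, 2, 2, 1, 3]  (obs o_1=5)
t=2: δ = [6.866e-05, 1.373e-04, 1.373e-04, 2.747e-04, 6.866e-05]  ψ = [1, 1, 1, 1, 1]  (obs o_2=1)
t=3: δ = [1.717e-05, 6.437e-06, 8.583e-06, 4.292e-06, 1.717e-05]  ψ = [3, 2, 3, 1, 3]  (obs o_3=4)
t=4: δ = [2.682e-07, 4.023e-07, 8.047e-07, 1.073e-06, 8.047e-07]  ψ = [0, 2, 0, 0, 4]  (obs o_4=1)
t=5: δ = [3.353e-08, 3.772e-08, 3.353e-08, 5.029e-08, 3.772e-08]  ψ = [3, 2, 3, 4, 4]  (obs o_5=1)
backtrack: best end state = 3; path = [2, 1, 3, 4, 4, 3]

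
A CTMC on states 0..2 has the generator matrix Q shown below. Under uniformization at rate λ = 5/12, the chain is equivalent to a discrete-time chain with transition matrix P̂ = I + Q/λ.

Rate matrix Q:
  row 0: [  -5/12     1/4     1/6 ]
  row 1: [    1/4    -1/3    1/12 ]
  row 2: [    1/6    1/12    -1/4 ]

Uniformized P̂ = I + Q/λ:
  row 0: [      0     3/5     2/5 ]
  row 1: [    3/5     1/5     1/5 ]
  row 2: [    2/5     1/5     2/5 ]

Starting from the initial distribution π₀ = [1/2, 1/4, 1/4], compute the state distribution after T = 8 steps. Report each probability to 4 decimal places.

t=0: π = [0.5000, 0.2500, 0.2500]
t=1: π = [0.2500, 0.4000, 0.3500]
t=2: π = [0.3800, 0.3000, 0.3200]
t=3: π = [0.3080, 0.3520, 0.3400]
t=4: π = [0.3472, 0.3232, 0.3296]
t=5: π = [0.3258, 0.3389, 0.3354]
t=6: π = [0.3375, 0.3303, 0.3322]
t=7: π = [0.3311, 0.3350, 0.3339]
t=8: π = [0.3346, 0.3324, 0.3330]

π = [0.3346, 0.3324, 0.3330]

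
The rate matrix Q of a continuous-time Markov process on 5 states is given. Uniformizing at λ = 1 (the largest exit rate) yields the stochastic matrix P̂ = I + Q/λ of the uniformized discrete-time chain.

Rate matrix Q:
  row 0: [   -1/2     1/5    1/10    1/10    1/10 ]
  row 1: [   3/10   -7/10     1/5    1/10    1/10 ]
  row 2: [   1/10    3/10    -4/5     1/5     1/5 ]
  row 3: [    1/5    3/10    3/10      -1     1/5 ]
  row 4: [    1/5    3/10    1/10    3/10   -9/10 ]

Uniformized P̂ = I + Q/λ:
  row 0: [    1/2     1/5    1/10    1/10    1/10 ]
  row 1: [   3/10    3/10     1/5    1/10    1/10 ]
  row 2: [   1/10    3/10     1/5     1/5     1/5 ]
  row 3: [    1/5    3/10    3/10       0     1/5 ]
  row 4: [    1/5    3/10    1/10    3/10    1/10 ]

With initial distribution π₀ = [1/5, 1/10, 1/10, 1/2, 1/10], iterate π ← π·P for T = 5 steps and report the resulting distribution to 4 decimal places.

t=0: π = [0.2000, 0.1000, 0.1000, 0.5000, 0.1000]
t=1: π = [0.2600, 0.2800, 0.2200, 0.0800, 0.1600]
t=2: π = [0.2840, 0.2740, 0.1660, 0.1460, 0.1300]
t=3: π = [0.2960, 0.2716, 0.1732, 0.1280, 0.1312]
t=4: π = [0.2986, 0.2704, 0.1701, 0.1308, 0.1301]
t=5: π = [0.2996, 0.2701, 0.1702, 0.1300, 0.1301]

π = [0.2996, 0.2701, 0.1702, 0.1300, 0.1301]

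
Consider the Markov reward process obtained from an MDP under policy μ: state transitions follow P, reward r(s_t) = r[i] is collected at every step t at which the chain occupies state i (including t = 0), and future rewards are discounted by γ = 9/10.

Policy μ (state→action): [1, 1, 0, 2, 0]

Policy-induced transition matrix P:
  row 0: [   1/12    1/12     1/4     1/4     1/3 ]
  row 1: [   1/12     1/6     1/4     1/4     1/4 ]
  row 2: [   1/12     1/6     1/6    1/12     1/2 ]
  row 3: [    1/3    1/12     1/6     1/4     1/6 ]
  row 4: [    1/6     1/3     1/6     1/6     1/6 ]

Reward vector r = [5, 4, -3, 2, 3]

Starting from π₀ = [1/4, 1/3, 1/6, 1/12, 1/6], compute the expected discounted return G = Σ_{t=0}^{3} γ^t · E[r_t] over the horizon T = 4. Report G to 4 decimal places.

t=0: π = [0.2500, 0.3333, 0.1667, 0.0833, 0.1667], E[r] = 2.7500, γ^t·E[r] = 2.750000, running G = 2.750000
t=1: π = [0.1181, 0.1667, 0.2153, 0.2083, 0.2917], E[r] = 1.9028, γ^t·E[r] = 1.712500, running G = 4.462500
t=2: π = [0.1597, 0.1881, 0.1904, 0.1898, 0.2720], E[r] = 2.1753, γ^t·E[r] = 1.762031, running G = 6.224531
t=3: π = [0.1535, 0.1829, 0.1957, 0.1956, 0.2724], E[r] = 2.1203, γ^t·E[r] = 1.545680, running G = 7.770211

G = 7.7702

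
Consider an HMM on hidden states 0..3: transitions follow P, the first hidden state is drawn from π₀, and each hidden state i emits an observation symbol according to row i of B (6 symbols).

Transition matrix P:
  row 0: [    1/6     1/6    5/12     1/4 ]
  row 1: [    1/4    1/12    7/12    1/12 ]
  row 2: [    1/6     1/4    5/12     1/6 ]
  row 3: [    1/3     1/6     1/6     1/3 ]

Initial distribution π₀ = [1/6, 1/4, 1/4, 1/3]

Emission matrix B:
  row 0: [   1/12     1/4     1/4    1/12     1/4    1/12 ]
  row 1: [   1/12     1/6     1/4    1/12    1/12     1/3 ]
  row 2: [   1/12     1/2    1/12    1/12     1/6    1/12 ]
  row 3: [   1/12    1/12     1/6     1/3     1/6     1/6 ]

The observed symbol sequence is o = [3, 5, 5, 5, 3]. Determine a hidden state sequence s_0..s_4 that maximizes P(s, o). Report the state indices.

path = [3, 3, 3, 3, 3]

t=0: δ = [1.389e-02, 2.083e-02, 2.083e-02, 1.111e-01]  (obs o_0=3)
t=1: δ = [3.086e-03, 6.173e-03, 1.543e-03, 6.173e-03]  ψ = [3, 3, 3, 3]  (obs o_1=5)
t=2: δ = [1.715e-04, 3.429e-04, 3.001e-04, 3.429e-04]  ψ = [3, 3, 1, 3]  (obs o_2=5)
t=3: δ = [9.526e-06, 2.501e-05, 1.667e-05, 1.905e-05]  ψ = [3, 2, 1, 3]  (obs o_3=5)
t=4: δ = [5.292e-07, 3.473e-07, 1.216e-06, 2.117e-06]  ψ = [3, 2, 1, 3]  (obs o_4=3)
backtrack: best end state = 3; path = [3, 3, 3, 3, 3]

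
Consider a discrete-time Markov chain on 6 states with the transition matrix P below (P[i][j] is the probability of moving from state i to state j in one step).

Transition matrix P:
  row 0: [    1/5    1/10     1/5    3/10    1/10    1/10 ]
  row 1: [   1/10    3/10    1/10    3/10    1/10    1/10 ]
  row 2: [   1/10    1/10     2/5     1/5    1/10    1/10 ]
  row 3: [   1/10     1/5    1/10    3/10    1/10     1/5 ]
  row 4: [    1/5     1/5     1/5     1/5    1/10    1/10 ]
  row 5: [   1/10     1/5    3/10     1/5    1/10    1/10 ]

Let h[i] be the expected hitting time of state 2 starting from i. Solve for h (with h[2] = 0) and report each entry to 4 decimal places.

First-step conditioning: h[2] = 0; for i ≠ 2, h[i] = 1 + Σ_k P[i][k]·h[k].
  h[0] = 1 + 1/5·h[0] + 1/10·h[1] + 3/10·h[3] + 1/10·h[4] + 1/10·h[5]
  h[1] = 1 + 1/10·h[0] + 3/10·h[1] + 3/10·h[3] + 1/10·h[4] + 1/10·h[5]
  h[3] = 1 + 1/10·h[0] + 1/5·h[1] + 3/10·h[3] + 1/10·h[4] + 1/5·h[5]
  h[4] = 1 + 1/5·h[0] + 1/5·h[1] + 1/5·h[3] + 1/10·h[4] + 1/10·h[5]
  h[5] = 1 + 1/10·h[0] + 1/5·h[1] + 1/5·h[3] + 1/10·h[4] + 1/10·h[5]
Solving the 5×5 linear system over states ≠ 2 gives exactly h = [10100/1679, 22725/3358, 0, 22275/3358, 20245/3358, 18225/3358] (h[2] = 0 is the target).

h = [6.0155, 6.7674, 0.0000, 6.6334, 6.0289, 5.4273]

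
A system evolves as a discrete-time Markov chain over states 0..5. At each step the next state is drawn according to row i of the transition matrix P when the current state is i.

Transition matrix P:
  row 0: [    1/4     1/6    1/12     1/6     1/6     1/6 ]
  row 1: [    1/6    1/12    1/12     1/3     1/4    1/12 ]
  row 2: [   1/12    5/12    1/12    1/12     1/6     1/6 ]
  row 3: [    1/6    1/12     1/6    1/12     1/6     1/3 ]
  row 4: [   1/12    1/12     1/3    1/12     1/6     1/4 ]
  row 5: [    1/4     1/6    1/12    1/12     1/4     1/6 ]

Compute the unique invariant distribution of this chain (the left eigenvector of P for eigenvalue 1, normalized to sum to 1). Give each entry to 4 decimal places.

π = [0.1684, 0.1614, 0.1438, 0.1377, 0.1962, 0.1925]

Balance equations π_j = Σ_i π_i·P[i][j]:
  π_0 = 1/4·π_0 + 1/6·π_1 + 1/12·π_2 + 1/6·π_3 + 1/12·π_4 + 1/4·π_5
  π_1 = 1/6·π_0 + 1/12·π_1 + 5/12·π_2 + 1/12·π_3 + 1/12·π_4 + 1/6·π_5
  π_2 = 1/12·π_0 + 1/12·π_1 + 1/12·π_2 + 1/6·π_3 + 1/3·π_4 + 1/12·π_5
  π_3 = 1/6·π_0 + 1/3·π_1 + 1/12·π_2 + 1/12·π_3 + 1/12·π_4 + 1/12·π_5
  π_4 = 1/6·π_0 + 1/4·π_1 + 1/6·π_2 + 1/6·π_3 + 1/6·π_4 + 1/4·π_5
  normalize: π_0 + π_1 + π_2 + π_3 + π_4 + π_5 = 1
Solving the linear system gives exactly π = [1481/8794, 1419/8794, 1265/8794, 1211/8794, 1725/8794, 1693/8794].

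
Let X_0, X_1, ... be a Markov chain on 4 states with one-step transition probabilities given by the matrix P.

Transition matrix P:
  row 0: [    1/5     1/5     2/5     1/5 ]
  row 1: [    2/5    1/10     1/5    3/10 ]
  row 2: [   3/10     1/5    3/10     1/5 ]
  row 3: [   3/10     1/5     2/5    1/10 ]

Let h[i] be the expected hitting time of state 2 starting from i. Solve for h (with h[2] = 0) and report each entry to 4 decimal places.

First-step conditioning: h[2] = 0; for i ≠ 2, h[i] = 1 + Σ_k P[i][k]·h[k].
  h[0] = 1 + 1/5·h[0] + 1/5·h[1] + 1/5·h[3]
  h[1] = 1 + 2/5·h[0] + 1/10·h[1] + 3/10·h[3]
  h[3] = 1 + 3/10·h[0] + 1/5·h[1] + 1/10·h[3]
Solving the 3×3 linear system over states ≠ 2 gives exactly h = [11/4, 13/4, 0, 11/4] (h[2] = 0 is the target).

h = [2.7500, 3.2500, 0.0000, 2.7500]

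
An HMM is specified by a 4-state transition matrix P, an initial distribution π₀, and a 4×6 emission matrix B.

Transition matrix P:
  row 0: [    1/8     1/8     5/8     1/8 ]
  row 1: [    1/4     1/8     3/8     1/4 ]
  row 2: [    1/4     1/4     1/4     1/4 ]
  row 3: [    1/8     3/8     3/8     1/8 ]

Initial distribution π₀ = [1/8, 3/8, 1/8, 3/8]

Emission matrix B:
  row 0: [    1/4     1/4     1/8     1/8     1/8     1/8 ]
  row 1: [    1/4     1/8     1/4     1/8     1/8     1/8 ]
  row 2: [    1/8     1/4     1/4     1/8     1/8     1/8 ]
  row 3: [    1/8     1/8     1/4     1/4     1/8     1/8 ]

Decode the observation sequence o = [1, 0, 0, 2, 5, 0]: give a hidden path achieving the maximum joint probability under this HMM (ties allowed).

t=0: δ = [3.125e-02, 4.688e-02, 3.125e-02, 4.688e-02]  (obs o_0=1)
t=1: δ = [2.930e-03, 4.395e-03, 2.441e-03, 1.465e-03]  ψ = [1, 3, 0, 1]  (obs o_1=0)
t=2: δ = [2.747e-04, 1.526e-04, 2.289e-04, 1.373e-04]  ψ = [1, 2, 0, 1]  (obs o_2=0)
t=3: δ = [7.153e-06, 1.431e-05, 4.292e-05, 1.431e-05]  ψ = [2, 2, 0, 2]  (obs o_3=2)
t=4: δ = [1.341e-06, 1.341e-06, 1.341e-06, 1.341e-06]  ψ = [2, 2, 2, 2]  (obs o_4=5)
t=5: δ = [8.382e-08, 1.257e-07, 1.048e-07, 4.191e-08]  ψ = [1, 3, 0, 1]  (obs o_5=0)
backtrack: best end state = 1; path = [3, 1, 0, 2, 3, 1]

path = [3, 1, 0, 2, 3, 1]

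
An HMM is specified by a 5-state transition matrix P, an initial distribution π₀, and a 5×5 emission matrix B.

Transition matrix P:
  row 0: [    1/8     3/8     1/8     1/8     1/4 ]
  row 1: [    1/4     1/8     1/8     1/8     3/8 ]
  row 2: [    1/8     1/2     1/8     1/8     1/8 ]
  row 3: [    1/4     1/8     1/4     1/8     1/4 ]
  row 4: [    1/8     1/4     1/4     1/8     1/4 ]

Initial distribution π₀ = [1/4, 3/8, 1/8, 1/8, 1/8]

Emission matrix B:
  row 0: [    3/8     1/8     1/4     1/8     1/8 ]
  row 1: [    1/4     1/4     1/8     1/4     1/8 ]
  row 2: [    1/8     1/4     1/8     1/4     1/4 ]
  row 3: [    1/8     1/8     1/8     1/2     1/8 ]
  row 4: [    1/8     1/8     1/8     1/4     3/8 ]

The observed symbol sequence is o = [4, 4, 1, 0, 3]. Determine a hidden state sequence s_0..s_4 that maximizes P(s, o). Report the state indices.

path = [1, 4, 2, 1, 4]

t=0: δ = [3.125e-02, 4.688e-02, 3.125e-02, 1.562e-02, 4.688e-02]  (obs o_0=4)
t=1: δ = [1.465e-03, 1.953e-03, 2.930e-03, 7.324e-04, 6.592e-03]  ψ = [1, 2, 4, 1, 1]  (obs o_1=4)
t=2: δ = [1.030e-04, 4.120e-04, 4.120e-04, 1.030e-04, 2.060e-04]  ψ = [4, 4, 4, 4, 4]  (obs o_2=1)
t=3: δ = [3.862e-05, 5.150e-05, 6.437e-06, 6.437e-06, 1.931e-05]  ψ = [1, 2, 1, 1, 1]  (obs o_3=0)
t=4: δ = [1.609e-06, 3.621e-06, 1.609e-06, 3.219e-06, 4.828e-06]  ψ = [1, 0, 1, 1, 1]  (obs o_4=3)
backtrack: best end state = 4; path = [1, 4, 2, 1, 4]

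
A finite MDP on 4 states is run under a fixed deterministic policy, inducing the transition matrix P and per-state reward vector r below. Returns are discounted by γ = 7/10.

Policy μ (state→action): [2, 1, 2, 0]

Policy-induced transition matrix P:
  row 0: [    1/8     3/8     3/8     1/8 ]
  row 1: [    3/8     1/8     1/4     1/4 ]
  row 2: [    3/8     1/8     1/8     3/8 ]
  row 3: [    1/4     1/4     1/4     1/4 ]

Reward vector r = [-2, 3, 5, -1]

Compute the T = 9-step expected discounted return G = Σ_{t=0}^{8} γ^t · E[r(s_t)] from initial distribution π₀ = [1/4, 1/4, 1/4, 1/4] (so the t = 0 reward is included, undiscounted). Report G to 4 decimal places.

G = 3.7312

t=0: π = [0.2500, 0.2500, 0.2500, 0.2500], E[r] = 1.2500, γ^t·E[r] = 1.250000, running G = 1.250000
t=1: π = [0.2813, 0.2188, 0.2500, 0.2500], E[r] = 1.0938, γ^t·E[r] = 0.765625, running G = 2.015625
t=2: π = [0.2734, 0.2266, 0.2539, 0.2461], E[r] = 1.1563, γ^t·E[r] = 0.566563, running G = 2.582188
t=3: π = [0.2759, 0.2241, 0.2524, 0.2476], E[r] = 1.1353, γ^t·E[r] = 0.389392, running G = 2.971580
t=4: π = [0.2751, 0.2249, 0.2529, 0.2471], E[r] = 1.1422, γ^t·E[r] = 0.274230, running G = 3.245810
t=5: π = [0.2753, 0.2247, 0.2528, 0.2472], E[r] = 1.1399, γ^t·E[r] = 0.191582, running G = 3.437392
t=6: π = [0.2753, 0.2247, 0.2528, 0.2472], E[r] = 1.1406, γ^t·E[r] = 0.134194, running G = 3.571586
t=7: π = [0.2753, 0.2247, 0.2528, 0.2472], E[r] = 1.1404, γ^t·E[r] = 0.093916, running G = 3.665502
t=8: π = [0.2753, 0.2247, 0.2528, 0.2472], E[r] = 1.1405, γ^t·E[r] = 0.065746, running G = 3.731248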